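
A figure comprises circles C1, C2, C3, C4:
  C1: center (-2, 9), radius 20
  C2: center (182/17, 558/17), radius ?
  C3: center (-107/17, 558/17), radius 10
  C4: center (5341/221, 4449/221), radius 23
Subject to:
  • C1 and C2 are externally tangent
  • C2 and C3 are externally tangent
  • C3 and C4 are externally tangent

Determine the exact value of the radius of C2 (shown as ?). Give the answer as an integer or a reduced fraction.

1. [ext C1·C2]  r_C2² + 40r_C2 − 329 = 0  ⇒  r_C2 = 7 (r>0 drops 1)
2. [ext C2·C3]  r_C2² + 20r_C2 − 189 = 0  ⇒  r_C2 = 7 (r>0 drops 1)

7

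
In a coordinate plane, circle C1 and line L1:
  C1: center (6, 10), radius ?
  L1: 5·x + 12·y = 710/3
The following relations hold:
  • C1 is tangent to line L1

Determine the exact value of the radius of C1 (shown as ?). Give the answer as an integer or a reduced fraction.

1. [C1‖L1]  r_C1² − 400/9 = 0  ⇒  r_C1 = 20/3 (r>0 drops 1)

20/3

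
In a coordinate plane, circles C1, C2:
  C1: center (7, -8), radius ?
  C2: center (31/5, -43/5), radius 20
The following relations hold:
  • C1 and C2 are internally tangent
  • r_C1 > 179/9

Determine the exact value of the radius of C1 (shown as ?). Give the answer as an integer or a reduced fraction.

1. [int C1,C2]  r_C1² − 40r_C1 + 399 = 0  ⇒  r_C1 = 19 or 21
2. given r_C1 > 179/9: keep 21

21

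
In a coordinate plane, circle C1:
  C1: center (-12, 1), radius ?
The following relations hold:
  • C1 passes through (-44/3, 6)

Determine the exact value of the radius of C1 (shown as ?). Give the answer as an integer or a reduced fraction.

1. [C1∋P]  r_C1² − 289/9 = 0  ⇒  r_C1 = 17/3 (r>0 drops 1)

17/3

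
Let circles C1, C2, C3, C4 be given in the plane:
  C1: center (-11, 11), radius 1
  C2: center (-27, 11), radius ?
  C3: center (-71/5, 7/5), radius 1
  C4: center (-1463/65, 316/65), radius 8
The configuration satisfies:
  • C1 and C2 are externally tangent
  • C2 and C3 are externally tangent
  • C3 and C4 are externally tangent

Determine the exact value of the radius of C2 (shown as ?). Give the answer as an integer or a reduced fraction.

15

1. [ext C1·C2]  r_C2² + 2r_C2 − 255 = 0  ⇒  r_C2 = 15 (r>0 drops 1)
2. [ext C2·C3]  r_C2² + 2r_C2 − 255 = 0  ⇒  r_C2 = 15 (r>0 drops 1)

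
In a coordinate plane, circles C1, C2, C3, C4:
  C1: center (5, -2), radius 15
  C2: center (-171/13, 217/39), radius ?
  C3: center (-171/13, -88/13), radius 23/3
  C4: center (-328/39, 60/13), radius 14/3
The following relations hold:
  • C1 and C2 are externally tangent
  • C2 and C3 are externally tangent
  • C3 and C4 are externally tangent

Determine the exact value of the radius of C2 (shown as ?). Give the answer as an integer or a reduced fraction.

14/3

1. [ext C1·C2]  r_C2² + 30r_C2 − 1456/9 = 0  ⇒  r_C2 = 14/3 (r>0 drops 1)
2. [ext C2·C3]  r_C2² + (46/3)r_C2 − 280/3 = 0  ⇒  r_C2 = 14/3 (r>0 drops 1)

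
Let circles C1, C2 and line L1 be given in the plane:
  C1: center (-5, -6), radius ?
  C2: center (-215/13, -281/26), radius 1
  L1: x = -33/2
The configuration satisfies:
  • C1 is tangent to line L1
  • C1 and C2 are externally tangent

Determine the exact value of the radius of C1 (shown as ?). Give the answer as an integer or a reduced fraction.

1. [C1‖L1]  r_C1² − 529/4 = 0  ⇒  r_C1 = 23/2 (r>0 drops 1)
2. [ext C1·C2]  r_C1² + 2r_C1 − 621/4 = 0  ⇒  r_C1 = 23/2 (r>0 drops 1)

23/2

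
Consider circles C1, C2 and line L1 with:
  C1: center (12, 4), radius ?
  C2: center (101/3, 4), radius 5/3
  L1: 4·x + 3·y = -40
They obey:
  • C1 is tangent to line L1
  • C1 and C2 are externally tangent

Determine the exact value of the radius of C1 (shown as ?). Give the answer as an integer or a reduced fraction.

1. [C1‖L1]  r_C1² − 400 = 0  ⇒  r_C1 = 20 (r>0 drops 1)
2. [ext C1·C2]  r_C1² + (10/3)r_C1 − 1400/3 = 0  ⇒  r_C1 = 20 (r>0 drops 1)

20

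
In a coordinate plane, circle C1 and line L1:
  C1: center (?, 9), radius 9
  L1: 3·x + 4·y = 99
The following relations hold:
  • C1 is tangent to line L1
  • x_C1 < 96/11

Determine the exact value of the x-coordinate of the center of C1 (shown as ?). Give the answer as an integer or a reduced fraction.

1. [C1‖L1]  x_C1² − 42x_C1 + 216 = 0  ⇒  x_C1 = 6 or 36
2. given x_C1 < 96/11: keep 6

6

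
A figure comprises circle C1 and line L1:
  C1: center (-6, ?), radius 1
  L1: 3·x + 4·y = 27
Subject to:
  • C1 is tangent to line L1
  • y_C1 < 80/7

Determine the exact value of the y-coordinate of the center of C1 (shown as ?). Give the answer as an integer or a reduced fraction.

10

1. [C1‖L1]  y_C1² − (45/2)y_C1 + 125 = 0  ⇒  y_C1 = 10 or 25/2
2. given y_C1 < 80/7: keep 10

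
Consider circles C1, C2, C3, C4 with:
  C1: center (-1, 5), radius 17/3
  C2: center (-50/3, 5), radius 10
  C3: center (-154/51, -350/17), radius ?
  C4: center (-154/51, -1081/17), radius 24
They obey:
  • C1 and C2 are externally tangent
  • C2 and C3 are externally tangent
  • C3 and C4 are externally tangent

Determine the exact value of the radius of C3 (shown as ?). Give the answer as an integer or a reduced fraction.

19

1. [ext C2·C3]  r_C3² + 20r_C3 − 741 = 0  ⇒  r_C3 = 19 (r>0 drops 1)
2. [ext C3·C4]  r_C3² + 48r_C3 − 1273 = 0  ⇒  r_C3 = 19 (r>0 drops 1)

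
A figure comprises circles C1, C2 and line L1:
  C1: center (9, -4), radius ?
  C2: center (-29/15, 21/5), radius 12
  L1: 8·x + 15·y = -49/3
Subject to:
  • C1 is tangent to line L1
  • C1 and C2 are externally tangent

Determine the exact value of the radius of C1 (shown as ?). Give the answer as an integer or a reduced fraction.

1. [C1‖L1]  r_C1² − 25/9 = 0  ⇒  r_C1 = 5/3 (r>0 drops 1)
2. [ext C1·C2]  r_C1² + 24r_C1 − 385/9 = 0  ⇒  r_C1 = 5/3 (r>0 drops 1)

5/3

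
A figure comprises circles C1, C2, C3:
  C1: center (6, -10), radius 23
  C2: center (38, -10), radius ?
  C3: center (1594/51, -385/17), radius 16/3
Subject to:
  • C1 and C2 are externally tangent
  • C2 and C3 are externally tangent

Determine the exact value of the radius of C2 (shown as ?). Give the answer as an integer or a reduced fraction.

1. [ext C1·C2]  r_C2² + 46r_C2 − 495 = 0  ⇒  r_C2 = 9 (r>0 drops 1)
2. [ext C2·C3]  r_C2² + (32/3)r_C2 − 177 = 0  ⇒  r_C2 = 9 (r>0 drops 1)

9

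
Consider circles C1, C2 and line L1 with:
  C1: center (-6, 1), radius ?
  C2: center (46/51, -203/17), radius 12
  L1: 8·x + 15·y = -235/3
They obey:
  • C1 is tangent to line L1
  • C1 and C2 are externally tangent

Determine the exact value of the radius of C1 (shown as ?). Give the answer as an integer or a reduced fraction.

8/3

1. [C1‖L1]  r_C1² − 64/9 = 0  ⇒  r_C1 = 8/3 (r>0 drops 1)
2. [ext C1·C2]  r_C1² + 24r_C1 − 640/9 = 0  ⇒  r_C1 = 8/3 (r>0 drops 1)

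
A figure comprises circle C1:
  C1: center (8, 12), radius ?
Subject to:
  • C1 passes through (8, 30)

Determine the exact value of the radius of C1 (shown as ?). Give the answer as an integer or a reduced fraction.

18

1. [C1∋P]  r_C1² − 324 = 0  ⇒  r_C1 = 18 (r>0 drops 1)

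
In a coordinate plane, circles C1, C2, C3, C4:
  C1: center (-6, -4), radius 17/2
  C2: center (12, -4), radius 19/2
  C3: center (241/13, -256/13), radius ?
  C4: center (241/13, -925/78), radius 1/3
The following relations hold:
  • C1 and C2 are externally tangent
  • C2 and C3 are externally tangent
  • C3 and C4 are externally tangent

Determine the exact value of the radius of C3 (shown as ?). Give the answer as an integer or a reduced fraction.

15/2

1. [ext C2·C3]  r_C3² + 19r_C3 − 795/4 = 0  ⇒  r_C3 = 15/2 (r>0 drops 1)
2. [ext C3·C4]  r_C3² + (2/3)r_C3 − 245/4 = 0  ⇒  r_C3 = 15/2 (r>0 drops 1)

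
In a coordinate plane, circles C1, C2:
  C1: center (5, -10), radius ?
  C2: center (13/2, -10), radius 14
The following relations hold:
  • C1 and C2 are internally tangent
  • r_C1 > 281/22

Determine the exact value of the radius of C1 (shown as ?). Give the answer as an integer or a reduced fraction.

31/2

1. [int C1,C2]  r_C1² − 28r_C1 + 775/4 = 0  ⇒  r_C1 = 25/2 or 31/2
2. given r_C1 > 281/22: keep 31/2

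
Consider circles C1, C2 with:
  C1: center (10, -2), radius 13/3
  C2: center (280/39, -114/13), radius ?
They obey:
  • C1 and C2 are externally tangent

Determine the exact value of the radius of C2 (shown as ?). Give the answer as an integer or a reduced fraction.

3

1. [ext C1·C2]  r_C2² + (26/3)r_C2 − 35 = 0  ⇒  r_C2 = 3 (r>0 drops 1)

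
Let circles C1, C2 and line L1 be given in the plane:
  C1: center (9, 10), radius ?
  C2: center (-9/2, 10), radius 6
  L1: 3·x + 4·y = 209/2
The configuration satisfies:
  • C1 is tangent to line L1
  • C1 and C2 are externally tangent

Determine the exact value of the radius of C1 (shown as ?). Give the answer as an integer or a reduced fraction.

15/2

1. [C1‖L1]  r_C1² − 225/4 = 0  ⇒  r_C1 = 15/2 (r>0 drops 1)
2. [ext C1·C2]  r_C1² + 12r_C1 − 585/4 = 0  ⇒  r_C1 = 15/2 (r>0 drops 1)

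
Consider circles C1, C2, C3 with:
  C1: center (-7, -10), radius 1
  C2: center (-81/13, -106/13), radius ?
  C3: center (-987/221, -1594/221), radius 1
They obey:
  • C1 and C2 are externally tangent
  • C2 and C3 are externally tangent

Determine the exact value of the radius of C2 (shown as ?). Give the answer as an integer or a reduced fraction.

1

1. [ext C1·C2]  r_C2² + 2r_C2 − 3 = 0  ⇒  r_C2 = 1 (r>0 drops 1)
2. [ext C2·C3]  r_C2² + 2r_C2 − 3 = 0  ⇒  r_C2 = 1 (r>0 drops 1)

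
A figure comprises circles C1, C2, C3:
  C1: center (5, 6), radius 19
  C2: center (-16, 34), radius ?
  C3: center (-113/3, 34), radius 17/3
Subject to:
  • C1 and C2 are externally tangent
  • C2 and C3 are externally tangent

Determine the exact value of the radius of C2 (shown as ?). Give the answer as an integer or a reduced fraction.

16

1. [ext C1·C2]  r_C2² + 38r_C2 − 864 = 0  ⇒  r_C2 = 16 (r>0 drops 1)
2. [ext C2·C3]  r_C2² + (34/3)r_C2 − 1312/3 = 0  ⇒  r_C2 = 16 (r>0 drops 1)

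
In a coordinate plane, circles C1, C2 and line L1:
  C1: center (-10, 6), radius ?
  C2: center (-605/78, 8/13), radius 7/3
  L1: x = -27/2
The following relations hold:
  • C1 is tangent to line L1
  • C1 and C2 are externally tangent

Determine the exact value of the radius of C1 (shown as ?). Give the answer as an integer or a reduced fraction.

1. [C1‖L1]  r_C1² − 49/4 = 0  ⇒  r_C1 = 7/2 (r>0 drops 1)
2. [ext C1·C2]  r_C1² + (14/3)r_C1 − 343/12 = 0  ⇒  r_C1 = 7/2 (r>0 drops 1)

7/2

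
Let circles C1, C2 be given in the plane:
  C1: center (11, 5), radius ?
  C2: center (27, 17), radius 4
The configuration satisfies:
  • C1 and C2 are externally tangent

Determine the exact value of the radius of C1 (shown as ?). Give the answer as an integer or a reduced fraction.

1. [ext C1·C2]  r_C1² + 8r_C1 − 384 = 0  ⇒  r_C1 = 16 (r>0 drops 1)

16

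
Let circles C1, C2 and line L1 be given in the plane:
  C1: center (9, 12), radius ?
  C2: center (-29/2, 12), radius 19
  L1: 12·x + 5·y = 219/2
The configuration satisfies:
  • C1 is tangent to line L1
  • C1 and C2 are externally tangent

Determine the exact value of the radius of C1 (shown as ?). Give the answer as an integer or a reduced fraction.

1. [C1‖L1]  r_C1² − 81/4 = 0  ⇒  r_C1 = 9/2 (r>0 drops 1)
2. [ext C1·C2]  r_C1² + 38r_C1 − 765/4 = 0  ⇒  r_C1 = 9/2 (r>0 drops 1)

9/2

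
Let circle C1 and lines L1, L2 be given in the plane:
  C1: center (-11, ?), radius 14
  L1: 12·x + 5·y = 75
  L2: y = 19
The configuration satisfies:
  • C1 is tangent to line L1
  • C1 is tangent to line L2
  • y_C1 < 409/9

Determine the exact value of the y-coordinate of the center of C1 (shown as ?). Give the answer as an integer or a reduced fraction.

1. [C1‖L1]  y_C1² − (414/5)y_C1 + 389 = 0  ⇒  y_C1 = 5 or 389/5
2. [C1‖L2]  y_C1² − 38y_C1 + 165 = 0  ⇒  y_C1 = 5 or 33

5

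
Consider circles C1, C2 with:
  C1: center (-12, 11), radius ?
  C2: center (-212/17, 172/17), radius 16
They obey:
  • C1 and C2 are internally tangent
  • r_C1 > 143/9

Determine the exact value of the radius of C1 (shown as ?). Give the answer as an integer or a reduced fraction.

17

1. [int C1,C2]  r_C1² − 32r_C1 + 255 = 0  ⇒  r_C1 = 15 or 17
2. given r_C1 > 143/9: keep 17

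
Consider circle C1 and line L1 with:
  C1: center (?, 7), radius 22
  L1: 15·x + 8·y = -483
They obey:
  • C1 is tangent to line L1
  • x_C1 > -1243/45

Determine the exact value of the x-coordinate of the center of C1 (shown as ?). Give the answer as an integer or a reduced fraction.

1. [C1‖L1]  x_C1² + (1078/15)x_C1 + 10043/15 = 0  ⇒  x_C1 = -913/15 or -11
2. given x_C1 > -1243/45: keep -11

-11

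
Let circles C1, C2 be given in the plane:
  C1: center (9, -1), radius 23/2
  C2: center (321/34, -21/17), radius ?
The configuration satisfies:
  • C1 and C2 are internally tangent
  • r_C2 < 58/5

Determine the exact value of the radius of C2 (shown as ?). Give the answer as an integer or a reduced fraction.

1. [int C1,C2]  r_C2² − 23r_C2 + 132 = 0  ⇒  r_C2 = 11 or 12
2. given r_C2 < 58/5: keep 11

11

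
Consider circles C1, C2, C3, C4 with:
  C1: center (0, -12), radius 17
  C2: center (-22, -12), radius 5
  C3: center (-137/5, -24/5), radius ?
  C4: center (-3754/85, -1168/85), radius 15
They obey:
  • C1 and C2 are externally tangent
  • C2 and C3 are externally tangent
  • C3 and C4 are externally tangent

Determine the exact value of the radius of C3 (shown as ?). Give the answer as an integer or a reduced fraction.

4

1. [ext C2·C3]  r_C3² + 10r_C3 − 56 = 0  ⇒  r_C3 = 4 (r>0 drops 1)
2. [ext C3·C4]  r_C3² + 30r_C3 − 136 = 0  ⇒  r_C3 = 4 (r>0 drops 1)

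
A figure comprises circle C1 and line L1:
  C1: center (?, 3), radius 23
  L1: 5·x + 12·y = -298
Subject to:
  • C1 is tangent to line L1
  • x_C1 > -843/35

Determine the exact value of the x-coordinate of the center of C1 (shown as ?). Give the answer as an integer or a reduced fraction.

1. [C1‖L1]  x_C1² + (668/5)x_C1 + 4431/5 = 0  ⇒  x_C1 = -633/5 or -7
2. given x_C1 > -843/35: keep -7

-7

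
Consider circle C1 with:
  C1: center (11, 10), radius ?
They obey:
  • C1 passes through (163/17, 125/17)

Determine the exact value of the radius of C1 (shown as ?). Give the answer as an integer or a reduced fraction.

1. [C1∋P]  r_C1² − 9 = 0  ⇒  r_C1 = 3 (r>0 drops 1)

3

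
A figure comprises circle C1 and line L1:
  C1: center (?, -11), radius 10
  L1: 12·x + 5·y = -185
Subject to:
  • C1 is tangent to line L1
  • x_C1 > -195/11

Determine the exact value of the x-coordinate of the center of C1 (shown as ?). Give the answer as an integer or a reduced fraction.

0

1. [C1‖L1]  x_C1² + (65/3)x_C1 = 0  ⇒  x_C1 = -65/3 or 0
2. given x_C1 > -195/11: keep 0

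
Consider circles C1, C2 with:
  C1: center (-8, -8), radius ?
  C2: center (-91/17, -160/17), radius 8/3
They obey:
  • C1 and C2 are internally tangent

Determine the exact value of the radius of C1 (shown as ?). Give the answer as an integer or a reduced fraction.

17/3

1. [int C1,C2]  r_C1² − (16/3)r_C1 − 17/9 = 0  ⇒  r_C1 = 17/3 (r>0 drops 1)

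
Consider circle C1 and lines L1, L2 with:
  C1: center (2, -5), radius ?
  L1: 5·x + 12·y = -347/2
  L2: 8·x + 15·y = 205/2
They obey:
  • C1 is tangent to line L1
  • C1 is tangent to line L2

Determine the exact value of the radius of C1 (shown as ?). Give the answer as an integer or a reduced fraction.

19/2

1. [C1‖L1]  r_C1² − 361/4 = 0  ⇒  r_C1 = 19/2 (r>0 drops 1)
2. [C1‖L2]  r_C1² − 361/4 = 0  ⇒  r_C1 = 19/2 (r>0 drops 1)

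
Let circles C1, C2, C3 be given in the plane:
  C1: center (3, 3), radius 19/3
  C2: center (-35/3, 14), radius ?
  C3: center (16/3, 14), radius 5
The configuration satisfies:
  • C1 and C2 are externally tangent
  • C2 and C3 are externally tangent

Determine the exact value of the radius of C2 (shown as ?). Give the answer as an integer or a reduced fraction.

12

1. [ext C1·C2]  r_C2² + (38/3)r_C2 − 296 = 0  ⇒  r_C2 = 12 (r>0 drops 1)
2. [ext C2·C3]  r_C2² + 10r_C2 − 264 = 0  ⇒  r_C2 = 12 (r>0 drops 1)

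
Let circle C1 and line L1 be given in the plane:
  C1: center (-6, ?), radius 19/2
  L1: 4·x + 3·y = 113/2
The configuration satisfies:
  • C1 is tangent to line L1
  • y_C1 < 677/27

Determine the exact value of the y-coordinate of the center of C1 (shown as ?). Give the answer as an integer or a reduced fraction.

11

1. [C1‖L1]  y_C1² − (161/3)y_C1 + 1408/3 = 0  ⇒  y_C1 = 11 or 128/3
2. given y_C1 < 677/27: keep 11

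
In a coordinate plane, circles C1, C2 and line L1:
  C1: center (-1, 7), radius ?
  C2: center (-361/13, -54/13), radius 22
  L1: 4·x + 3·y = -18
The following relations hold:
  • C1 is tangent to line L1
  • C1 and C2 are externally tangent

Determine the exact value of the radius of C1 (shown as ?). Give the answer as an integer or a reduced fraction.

7

1. [C1‖L1]  r_C1² − 49 = 0  ⇒  r_C1 = 7 (r>0 drops 1)
2. [ext C1·C2]  r_C1² + 44r_C1 − 357 = 0  ⇒  r_C1 = 7 (r>0 drops 1)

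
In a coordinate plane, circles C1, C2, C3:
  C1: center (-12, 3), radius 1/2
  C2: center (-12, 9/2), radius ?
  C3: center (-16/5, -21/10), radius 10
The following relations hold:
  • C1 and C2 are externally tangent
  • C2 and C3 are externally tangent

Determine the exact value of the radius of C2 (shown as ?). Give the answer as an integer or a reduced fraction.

1

1. [ext C1·C2]  r_C2² + 1r_C2 − 2 = 0  ⇒  r_C2 = 1 (r>0 drops 1)
2. [ext C2·C3]  r_C2² + 20r_C2 − 21 = 0  ⇒  r_C2 = 1 (r>0 drops 1)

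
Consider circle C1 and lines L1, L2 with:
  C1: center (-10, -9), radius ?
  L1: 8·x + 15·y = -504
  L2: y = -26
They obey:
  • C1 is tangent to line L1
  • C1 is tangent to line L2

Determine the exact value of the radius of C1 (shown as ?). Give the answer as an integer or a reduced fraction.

1. [C1‖L1]  r_C1² − 289 = 0  ⇒  r_C1 = 17 (r>0 drops 1)
2. [C1‖L2]  r_C1² − 289 = 0  ⇒  r_C1 = 17 (r>0 drops 1)

17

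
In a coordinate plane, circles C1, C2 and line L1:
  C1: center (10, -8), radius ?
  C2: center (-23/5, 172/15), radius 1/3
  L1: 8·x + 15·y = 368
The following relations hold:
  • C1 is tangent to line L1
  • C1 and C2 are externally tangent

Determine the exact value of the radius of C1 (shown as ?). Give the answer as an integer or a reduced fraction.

1. [C1‖L1]  r_C1² − 576 = 0  ⇒  r_C1 = 24 (r>0 drops 1)
2. [ext C1·C2]  r_C1² + (2/3)r_C1 − 592 = 0  ⇒  r_C1 = 24 (r>0 drops 1)

24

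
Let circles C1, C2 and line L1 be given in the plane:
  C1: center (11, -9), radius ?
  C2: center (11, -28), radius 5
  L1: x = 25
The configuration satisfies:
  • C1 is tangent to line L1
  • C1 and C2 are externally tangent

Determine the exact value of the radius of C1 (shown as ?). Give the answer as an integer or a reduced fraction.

14

1. [C1‖L1]  r_C1² − 196 = 0  ⇒  r_C1 = 14 (r>0 drops 1)
2. [ext C1·C2]  r_C1² + 10r_C1 − 336 = 0  ⇒  r_C1 = 14 (r>0 drops 1)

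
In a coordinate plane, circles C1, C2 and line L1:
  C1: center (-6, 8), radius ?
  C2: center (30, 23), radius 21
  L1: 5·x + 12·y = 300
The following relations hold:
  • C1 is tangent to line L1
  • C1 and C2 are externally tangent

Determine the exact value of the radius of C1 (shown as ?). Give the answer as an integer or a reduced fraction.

1. [C1‖L1]  r_C1² − 324 = 0  ⇒  r_C1 = 18 (r>0 drops 1)
2. [ext C1·C2]  r_C1² + 42r_C1 − 1080 = 0  ⇒  r_C1 = 18 (r>0 drops 1)

18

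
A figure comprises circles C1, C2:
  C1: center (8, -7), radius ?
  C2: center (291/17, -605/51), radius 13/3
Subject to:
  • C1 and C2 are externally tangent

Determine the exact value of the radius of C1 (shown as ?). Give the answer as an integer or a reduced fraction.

1. [ext C1·C2]  r_C1² + (26/3)r_C1 − 88 = 0  ⇒  r_C1 = 6 (r>0 drops 1)

6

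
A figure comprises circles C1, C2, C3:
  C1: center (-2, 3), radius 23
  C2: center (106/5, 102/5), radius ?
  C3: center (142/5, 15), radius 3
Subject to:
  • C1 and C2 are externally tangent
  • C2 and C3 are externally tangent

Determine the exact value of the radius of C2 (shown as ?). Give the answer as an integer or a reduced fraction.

1. [ext C1·C2]  r_C2² + 46r_C2 − 312 = 0  ⇒  r_C2 = 6 (r>0 drops 1)
2. [ext C2·C3]  r_C2² + 6r_C2 − 72 = 0  ⇒  r_C2 = 6 (r>0 drops 1)

6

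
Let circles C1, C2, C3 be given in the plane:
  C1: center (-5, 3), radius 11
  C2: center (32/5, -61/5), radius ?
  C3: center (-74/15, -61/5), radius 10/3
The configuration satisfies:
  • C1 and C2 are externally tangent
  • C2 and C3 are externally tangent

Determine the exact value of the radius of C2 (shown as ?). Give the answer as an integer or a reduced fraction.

8

1. [ext C1·C2]  r_C2² + 22r_C2 − 240 = 0  ⇒  r_C2 = 8 (r>0 drops 1)
2. [ext C2·C3]  r_C2² + (20/3)r_C2 − 352/3 = 0  ⇒  r_C2 = 8 (r>0 drops 1)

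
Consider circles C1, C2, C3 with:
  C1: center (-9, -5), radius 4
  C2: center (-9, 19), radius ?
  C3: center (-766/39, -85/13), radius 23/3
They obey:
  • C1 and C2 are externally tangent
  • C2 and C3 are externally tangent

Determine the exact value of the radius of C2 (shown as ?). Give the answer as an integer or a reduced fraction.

1. [ext C1·C2]  r_C2² + 8r_C2 − 560 = 0  ⇒  r_C2 = 20 (r>0 drops 1)
2. [ext C2·C3]  r_C2² + (46/3)r_C2 − 2120/3 = 0  ⇒  r_C2 = 20 (r>0 drops 1)

20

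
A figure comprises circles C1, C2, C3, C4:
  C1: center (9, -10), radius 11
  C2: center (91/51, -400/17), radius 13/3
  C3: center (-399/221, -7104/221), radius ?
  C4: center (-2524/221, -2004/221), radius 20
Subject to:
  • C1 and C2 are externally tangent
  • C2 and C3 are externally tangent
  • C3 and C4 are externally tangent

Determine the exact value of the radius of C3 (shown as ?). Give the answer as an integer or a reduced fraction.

5

1. [ext C2·C3]  r_C3² + (26/3)r_C3 − 205/3 = 0  ⇒  r_C3 = 5 (r>0 drops 1)
2. [ext C3·C4]  r_C3² + 40r_C3 − 225 = 0  ⇒  r_C3 = 5 (r>0 drops 1)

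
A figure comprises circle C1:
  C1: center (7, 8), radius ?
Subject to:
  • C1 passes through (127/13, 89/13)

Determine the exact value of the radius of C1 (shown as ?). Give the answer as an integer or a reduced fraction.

3

1. [C1∋P]  r_C1² − 9 = 0  ⇒  r_C1 = 3 (r>0 drops 1)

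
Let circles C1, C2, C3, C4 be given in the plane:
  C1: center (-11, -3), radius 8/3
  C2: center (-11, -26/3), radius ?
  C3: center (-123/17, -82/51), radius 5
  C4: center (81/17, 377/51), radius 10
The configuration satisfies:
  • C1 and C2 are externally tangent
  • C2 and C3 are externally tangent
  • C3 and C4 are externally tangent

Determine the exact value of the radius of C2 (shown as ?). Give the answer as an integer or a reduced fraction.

3

1. [ext C1·C2]  r_C2² + (16/3)r_C2 − 25 = 0  ⇒  r_C2 = 3 (r>0 drops 1)
2. [ext C2·C3]  r_C2² + 10r_C2 − 39 = 0  ⇒  r_C2 = 3 (r>0 drops 1)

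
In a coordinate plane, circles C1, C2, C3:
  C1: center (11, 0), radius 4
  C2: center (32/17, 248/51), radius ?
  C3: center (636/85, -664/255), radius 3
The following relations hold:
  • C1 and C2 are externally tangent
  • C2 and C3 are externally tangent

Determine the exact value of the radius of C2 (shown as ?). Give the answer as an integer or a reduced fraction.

19/3

1. [ext C1·C2]  r_C2² + 8r_C2 − 817/9 = 0  ⇒  r_C2 = 19/3 (r>0 drops 1)
2. [ext C2·C3]  r_C2² + 6r_C2 − 703/9 = 0  ⇒  r_C2 = 19/3 (r>0 drops 1)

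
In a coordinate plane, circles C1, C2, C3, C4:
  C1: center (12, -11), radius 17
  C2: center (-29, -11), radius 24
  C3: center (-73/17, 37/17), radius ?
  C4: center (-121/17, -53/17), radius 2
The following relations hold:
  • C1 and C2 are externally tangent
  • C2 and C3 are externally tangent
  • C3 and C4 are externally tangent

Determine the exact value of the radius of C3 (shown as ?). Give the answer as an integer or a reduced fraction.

4

1. [ext C2·C3]  r_C3² + 48r_C3 − 208 = 0  ⇒  r_C3 = 4 (r>0 drops 1)
2. [ext C3·C4]  r_C3² + 4r_C3 − 32 = 0  ⇒  r_C3 = 4 (r>0 drops 1)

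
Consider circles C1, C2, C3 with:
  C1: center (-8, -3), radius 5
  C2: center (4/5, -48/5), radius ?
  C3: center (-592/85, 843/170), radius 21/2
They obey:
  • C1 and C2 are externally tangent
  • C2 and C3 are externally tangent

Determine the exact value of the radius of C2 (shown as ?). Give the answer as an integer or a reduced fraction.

1. [ext C1·C2]  r_C2² + 10r_C2 − 96 = 0  ⇒  r_C2 = 6 (r>0 drops 1)
2. [ext C2·C3]  r_C2² + 21r_C2 − 162 = 0  ⇒  r_C2 = 6 (r>0 drops 1)

6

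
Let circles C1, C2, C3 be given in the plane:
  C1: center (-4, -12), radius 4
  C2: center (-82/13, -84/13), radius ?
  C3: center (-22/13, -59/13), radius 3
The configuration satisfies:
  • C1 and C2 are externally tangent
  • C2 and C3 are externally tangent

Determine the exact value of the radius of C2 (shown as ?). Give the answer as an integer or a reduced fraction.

1. [ext C1·C2]  r_C2² + 8r_C2 − 20 = 0  ⇒  r_C2 = 2 (r>0 drops 1)
2. [ext C2·C3]  r_C2² + 6r_C2 − 16 = 0  ⇒  r_C2 = 2 (r>0 drops 1)

2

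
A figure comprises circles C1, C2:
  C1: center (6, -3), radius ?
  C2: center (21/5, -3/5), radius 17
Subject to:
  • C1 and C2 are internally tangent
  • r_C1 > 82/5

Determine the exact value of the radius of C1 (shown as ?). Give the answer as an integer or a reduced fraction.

1. [int C1,C2]  r_C1² − 34r_C1 + 280 = 0  ⇒  r_C1 = 14 or 20
2. given r_C1 > 82/5: keep 20

20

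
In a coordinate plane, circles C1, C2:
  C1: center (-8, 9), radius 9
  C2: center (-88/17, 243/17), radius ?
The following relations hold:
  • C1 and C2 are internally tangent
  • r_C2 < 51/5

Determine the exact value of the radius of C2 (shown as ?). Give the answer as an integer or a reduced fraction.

1. [int C1,C2]  r_C2² − 18r_C2 + 45 = 0  ⇒  r_C2 = 3 or 15
2. given r_C2 < 51/5: keep 3

3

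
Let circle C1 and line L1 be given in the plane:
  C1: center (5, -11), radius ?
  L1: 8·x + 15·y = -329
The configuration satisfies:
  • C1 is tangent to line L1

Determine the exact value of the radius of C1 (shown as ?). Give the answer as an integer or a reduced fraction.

12

1. [C1‖L1]  r_C1² − 144 = 0  ⇒  r_C1 = 12 (r>0 drops 1)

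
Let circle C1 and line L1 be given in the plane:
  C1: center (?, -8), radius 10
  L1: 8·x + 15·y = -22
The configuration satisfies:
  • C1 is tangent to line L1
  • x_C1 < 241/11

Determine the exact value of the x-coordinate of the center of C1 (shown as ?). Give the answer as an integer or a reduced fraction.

-9

1. [C1‖L1]  x_C1² − (49/2)x_C1 − 603/2 = 0  ⇒  x_C1 = -9 or 67/2
2. given x_C1 < 241/11: keep -9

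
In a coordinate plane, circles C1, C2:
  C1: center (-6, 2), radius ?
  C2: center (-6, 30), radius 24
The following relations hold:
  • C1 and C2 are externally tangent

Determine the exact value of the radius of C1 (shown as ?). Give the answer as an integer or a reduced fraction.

1. [ext C1·C2]  r_C1² + 48r_C1 − 208 = 0  ⇒  r_C1 = 4 (r>0 drops 1)

4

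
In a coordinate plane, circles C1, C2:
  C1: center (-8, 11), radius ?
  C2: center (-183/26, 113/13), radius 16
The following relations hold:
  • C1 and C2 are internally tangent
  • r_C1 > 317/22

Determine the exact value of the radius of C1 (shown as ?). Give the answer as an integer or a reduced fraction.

1. [int C1,C2]  r_C1² − 32r_C1 + 999/4 = 0  ⇒  r_C1 = 27/2 or 37/2
2. given r_C1 > 317/22: keep 37/2

37/2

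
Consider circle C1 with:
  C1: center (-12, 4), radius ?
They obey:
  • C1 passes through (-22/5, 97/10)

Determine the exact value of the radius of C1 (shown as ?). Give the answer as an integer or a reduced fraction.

19/2

1. [C1∋P]  r_C1² − 361/4 = 0  ⇒  r_C1 = 19/2 (r>0 drops 1)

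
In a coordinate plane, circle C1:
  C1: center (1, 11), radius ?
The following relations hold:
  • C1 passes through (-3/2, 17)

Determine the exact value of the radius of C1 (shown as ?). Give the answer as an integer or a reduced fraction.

1. [C1∋P]  r_C1² − 169/4 = 0  ⇒  r_C1 = 13/2 (r>0 drops 1)

13/2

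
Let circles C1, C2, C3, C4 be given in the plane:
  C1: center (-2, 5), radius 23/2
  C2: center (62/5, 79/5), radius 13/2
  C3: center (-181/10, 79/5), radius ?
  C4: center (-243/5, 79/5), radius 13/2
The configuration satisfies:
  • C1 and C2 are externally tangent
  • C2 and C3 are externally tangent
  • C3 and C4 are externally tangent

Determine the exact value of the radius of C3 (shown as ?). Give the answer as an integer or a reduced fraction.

24

1. [ext C2·C3]  r_C3² + 13r_C3 − 888 = 0  ⇒  r_C3 = 24 (r>0 drops 1)
2. [ext C3·C4]  r_C3² + 13r_C3 − 888 = 0  ⇒  r_C3 = 24 (r>0 drops 1)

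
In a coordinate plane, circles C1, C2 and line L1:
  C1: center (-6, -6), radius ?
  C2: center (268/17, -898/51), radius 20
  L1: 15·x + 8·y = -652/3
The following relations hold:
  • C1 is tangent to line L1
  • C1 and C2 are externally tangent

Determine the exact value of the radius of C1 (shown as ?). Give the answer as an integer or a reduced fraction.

14/3

1. [C1‖L1]  r_C1² − 196/9 = 0  ⇒  r_C1 = 14/3 (r>0 drops 1)
2. [ext C1·C2]  r_C1² + 40r_C1 − 1876/9 = 0  ⇒  r_C1 = 14/3 (r>0 drops 1)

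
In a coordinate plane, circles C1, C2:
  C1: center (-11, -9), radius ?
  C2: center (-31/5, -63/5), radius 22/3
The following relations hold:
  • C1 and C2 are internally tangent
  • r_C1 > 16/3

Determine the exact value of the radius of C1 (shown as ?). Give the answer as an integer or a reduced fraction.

1. [int C1,C2]  r_C1² − (44/3)r_C1 + 160/9 = 0  ⇒  r_C1 = 4/3 or 40/3
2. given r_C1 > 16/3: keep 40/3

40/3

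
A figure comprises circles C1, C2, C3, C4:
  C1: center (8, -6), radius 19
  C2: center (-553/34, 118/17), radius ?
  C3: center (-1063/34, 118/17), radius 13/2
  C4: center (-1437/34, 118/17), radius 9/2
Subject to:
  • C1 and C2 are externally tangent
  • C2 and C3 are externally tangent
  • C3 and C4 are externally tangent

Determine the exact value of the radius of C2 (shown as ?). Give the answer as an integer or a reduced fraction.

17/2

1. [ext C1·C2]  r_C2² + 38r_C2 − 1581/4 = 0  ⇒  r_C2 = 17/2 (r>0 drops 1)
2. [ext C2·C3]  r_C2² + 13r_C2 − 731/4 = 0  ⇒  r_C2 = 17/2 (r>0 drops 1)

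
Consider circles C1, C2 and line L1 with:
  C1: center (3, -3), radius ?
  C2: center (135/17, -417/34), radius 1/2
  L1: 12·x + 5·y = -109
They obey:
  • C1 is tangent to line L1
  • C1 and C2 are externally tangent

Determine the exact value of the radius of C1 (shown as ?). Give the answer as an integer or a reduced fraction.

1. [C1‖L1]  r_C1² − 100 = 0  ⇒  r_C1 = 10 (r>0 drops 1)
2. [ext C1·C2]  r_C1² + 1r_C1 − 110 = 0  ⇒  r_C1 = 10 (r>0 drops 1)

10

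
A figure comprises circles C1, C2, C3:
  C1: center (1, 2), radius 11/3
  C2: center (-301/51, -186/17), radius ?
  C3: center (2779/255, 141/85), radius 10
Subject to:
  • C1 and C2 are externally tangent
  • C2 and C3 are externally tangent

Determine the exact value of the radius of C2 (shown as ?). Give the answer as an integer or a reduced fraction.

11

1. [ext C1·C2]  r_C2² + (22/3)r_C2 − 605/3 = 0  ⇒  r_C2 = 11 (r>0 drops 1)
2. [ext C2·C3]  r_C2² + 20r_C2 − 341 = 0  ⇒  r_C2 = 11 (r>0 drops 1)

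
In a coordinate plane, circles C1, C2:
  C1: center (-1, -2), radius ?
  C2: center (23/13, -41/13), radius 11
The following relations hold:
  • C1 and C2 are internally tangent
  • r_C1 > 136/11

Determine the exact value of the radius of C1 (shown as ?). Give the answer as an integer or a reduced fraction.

1. [int C1,C2]  r_C1² − 22r_C1 + 112 = 0  ⇒  r_C1 = 8 or 14
2. given r_C1 > 136/11: keep 14

14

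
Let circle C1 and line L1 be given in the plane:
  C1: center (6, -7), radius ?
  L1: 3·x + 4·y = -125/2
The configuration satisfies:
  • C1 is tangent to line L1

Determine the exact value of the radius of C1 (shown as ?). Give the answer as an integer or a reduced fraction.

1. [C1‖L1]  r_C1² − 441/4 = 0  ⇒  r_C1 = 21/2 (r>0 drops 1)

21/2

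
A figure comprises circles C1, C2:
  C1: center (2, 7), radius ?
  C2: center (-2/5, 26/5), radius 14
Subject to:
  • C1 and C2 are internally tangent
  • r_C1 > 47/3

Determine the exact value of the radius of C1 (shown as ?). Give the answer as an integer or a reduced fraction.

1. [int C1,C2]  r_C1² − 28r_C1 + 187 = 0  ⇒  r_C1 = 11 or 17
2. given r_C1 > 47/3: keep 17

17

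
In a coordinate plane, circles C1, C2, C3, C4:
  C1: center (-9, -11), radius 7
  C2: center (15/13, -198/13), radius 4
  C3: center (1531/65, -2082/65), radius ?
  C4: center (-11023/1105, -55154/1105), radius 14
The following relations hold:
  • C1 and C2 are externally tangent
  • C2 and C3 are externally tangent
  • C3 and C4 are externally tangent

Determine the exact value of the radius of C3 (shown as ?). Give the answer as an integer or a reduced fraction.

1. [ext C2·C3]  r_C3² + 8r_C3 − 768 = 0  ⇒  r_C3 = 24 (r>0 drops 1)
2. [ext C3·C4]  r_C3² + 28r_C3 − 1248 = 0  ⇒  r_C3 = 24 (r>0 drops 1)

24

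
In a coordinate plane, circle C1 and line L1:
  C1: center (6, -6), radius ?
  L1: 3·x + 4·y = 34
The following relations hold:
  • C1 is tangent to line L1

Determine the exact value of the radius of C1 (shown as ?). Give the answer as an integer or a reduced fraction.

1. [C1‖L1]  r_C1² − 64 = 0  ⇒  r_C1 = 8 (r>0 drops 1)

8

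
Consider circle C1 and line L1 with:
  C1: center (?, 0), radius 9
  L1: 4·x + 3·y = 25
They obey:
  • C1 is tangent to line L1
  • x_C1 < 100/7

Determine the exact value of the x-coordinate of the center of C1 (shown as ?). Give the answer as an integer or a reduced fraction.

1. [C1‖L1]  x_C1² − (25/2)x_C1 − 175/2 = 0  ⇒  x_C1 = -5 or 35/2
2. given x_C1 < 100/7: keep -5

-5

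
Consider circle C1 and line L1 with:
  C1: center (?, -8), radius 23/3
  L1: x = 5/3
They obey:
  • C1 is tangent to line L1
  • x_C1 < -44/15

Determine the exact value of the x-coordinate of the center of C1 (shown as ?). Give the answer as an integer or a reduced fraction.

-6

1. [C1‖L1]  x_C1² − (10/3)x_C1 − 56 = 0  ⇒  x_C1 = -6 or 28/3
2. given x_C1 < -44/15: keep -6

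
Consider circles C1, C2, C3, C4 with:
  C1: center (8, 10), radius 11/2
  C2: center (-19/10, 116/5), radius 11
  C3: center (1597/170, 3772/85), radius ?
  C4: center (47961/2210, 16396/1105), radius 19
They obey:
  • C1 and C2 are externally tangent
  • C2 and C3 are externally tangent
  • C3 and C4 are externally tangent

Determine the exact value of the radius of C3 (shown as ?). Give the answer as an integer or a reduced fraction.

13

1. [ext C2·C3]  r_C3² + 22r_C3 − 455 = 0  ⇒  r_C3 = 13 (r>0 drops 1)
2. [ext C3·C4]  r_C3² + 38r_C3 − 663 = 0  ⇒  r_C3 = 13 (r>0 drops 1)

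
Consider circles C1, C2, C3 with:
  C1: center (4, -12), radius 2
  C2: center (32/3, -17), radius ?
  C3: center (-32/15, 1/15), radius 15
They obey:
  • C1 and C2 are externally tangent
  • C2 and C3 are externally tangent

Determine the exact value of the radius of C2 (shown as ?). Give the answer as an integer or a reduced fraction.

1. [ext C1·C2]  r_C2² + 4r_C2 − 589/9 = 0  ⇒  r_C2 = 19/3 (r>0 drops 1)
2. [ext C2·C3]  r_C2² + 30r_C2 − 2071/9 = 0  ⇒  r_C2 = 19/3 (r>0 drops 1)

19/3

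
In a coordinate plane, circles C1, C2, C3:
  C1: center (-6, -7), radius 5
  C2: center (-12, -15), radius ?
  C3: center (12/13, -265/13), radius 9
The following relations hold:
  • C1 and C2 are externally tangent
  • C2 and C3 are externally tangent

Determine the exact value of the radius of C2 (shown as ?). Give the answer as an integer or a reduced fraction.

1. [ext C1·C2]  r_C2² + 10r_C2 − 75 = 0  ⇒  r_C2 = 5 (r>0 drops 1)
2. [ext C2·C3]  r_C2² + 18r_C2 − 115 = 0  ⇒  r_C2 = 5 (r>0 drops 1)

5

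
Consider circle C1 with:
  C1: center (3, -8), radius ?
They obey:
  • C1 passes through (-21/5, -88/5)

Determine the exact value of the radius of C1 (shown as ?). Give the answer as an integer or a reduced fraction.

1. [C1∋P]  r_C1² − 144 = 0  ⇒  r_C1 = 12 (r>0 drops 1)

12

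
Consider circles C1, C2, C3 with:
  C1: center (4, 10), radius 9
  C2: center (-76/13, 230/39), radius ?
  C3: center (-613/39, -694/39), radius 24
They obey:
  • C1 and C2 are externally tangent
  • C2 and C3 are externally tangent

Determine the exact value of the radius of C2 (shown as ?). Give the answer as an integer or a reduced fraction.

5/3

1. [ext C1·C2]  r_C2² + 18r_C2 − 295/9 = 0  ⇒  r_C2 = 5/3 (r>0 drops 1)
2. [ext C2·C3]  r_C2² + 48r_C2 − 745/9 = 0  ⇒  r_C2 = 5/3 (r>0 drops 1)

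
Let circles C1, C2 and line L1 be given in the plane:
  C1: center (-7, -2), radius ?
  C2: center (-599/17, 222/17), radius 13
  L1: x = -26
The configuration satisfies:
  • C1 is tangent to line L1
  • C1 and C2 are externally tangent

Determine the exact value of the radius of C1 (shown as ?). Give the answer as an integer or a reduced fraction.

19

1. [C1‖L1]  r_C1² − 361 = 0  ⇒  r_C1 = 19 (r>0 drops 1)
2. [ext C1·C2]  r_C1² + 26r_C1 − 855 = 0  ⇒  r_C1 = 19 (r>0 drops 1)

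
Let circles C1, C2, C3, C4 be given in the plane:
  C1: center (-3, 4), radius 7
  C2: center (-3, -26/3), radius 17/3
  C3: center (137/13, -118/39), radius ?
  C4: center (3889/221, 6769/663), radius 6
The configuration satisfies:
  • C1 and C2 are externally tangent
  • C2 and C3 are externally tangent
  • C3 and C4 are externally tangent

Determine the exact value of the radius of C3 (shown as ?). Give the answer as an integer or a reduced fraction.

9

1. [ext C2·C3]  r_C3² + (34/3)r_C3 − 183 = 0  ⇒  r_C3 = 9 (r>0 drops 1)
2. [ext C3·C4]  r_C3² + 12r_C3 − 189 = 0  ⇒  r_C3 = 9 (r>0 drops 1)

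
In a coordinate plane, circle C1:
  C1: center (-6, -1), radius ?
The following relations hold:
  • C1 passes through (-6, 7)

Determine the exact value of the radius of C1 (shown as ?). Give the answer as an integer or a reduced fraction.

8

1. [C1∋P]  r_C1² − 64 = 0  ⇒  r_C1 = 8 (r>0 drops 1)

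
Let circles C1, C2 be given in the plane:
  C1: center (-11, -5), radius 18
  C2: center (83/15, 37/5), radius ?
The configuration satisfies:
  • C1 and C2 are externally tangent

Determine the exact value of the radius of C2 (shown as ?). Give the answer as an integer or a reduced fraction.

1. [ext C1·C2]  r_C2² + 36r_C2 − 928/9 = 0  ⇒  r_C2 = 8/3 (r>0 drops 1)

8/3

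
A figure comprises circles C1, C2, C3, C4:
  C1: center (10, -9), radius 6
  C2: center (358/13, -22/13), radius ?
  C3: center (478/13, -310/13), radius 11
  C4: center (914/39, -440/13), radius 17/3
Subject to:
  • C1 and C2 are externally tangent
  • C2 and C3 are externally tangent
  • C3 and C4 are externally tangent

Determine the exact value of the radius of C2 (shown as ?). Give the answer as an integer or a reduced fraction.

13

1. [ext C1·C2]  r_C2² + 12r_C2 − 325 = 0  ⇒  r_C2 = 13 (r>0 drops 1)
2. [ext C2·C3]  r_C2² + 22r_C2 − 455 = 0  ⇒  r_C2 = 13 (r>0 drops 1)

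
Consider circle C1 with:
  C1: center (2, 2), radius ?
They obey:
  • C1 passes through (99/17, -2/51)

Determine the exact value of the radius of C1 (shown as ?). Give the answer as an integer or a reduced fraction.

1. [C1∋P]  r_C1² − 169/9 = 0  ⇒  r_C1 = 13/3 (r>0 drops 1)

13/3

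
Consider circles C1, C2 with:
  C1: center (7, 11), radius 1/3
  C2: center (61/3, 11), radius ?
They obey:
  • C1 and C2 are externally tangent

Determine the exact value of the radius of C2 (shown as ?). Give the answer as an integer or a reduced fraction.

13

1. [ext C1·C2]  r_C2² + (2/3)r_C2 − 533/3 = 0  ⇒  r_C2 = 13 (r>0 drops 1)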